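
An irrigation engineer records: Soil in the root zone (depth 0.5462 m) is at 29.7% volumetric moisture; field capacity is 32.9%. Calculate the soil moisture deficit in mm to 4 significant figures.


Approach: apply the soil moisture deficit relation, SMD = (FC - theta)/100 * depth * 1000.
SMD = (32.9 - 29.7)/100 * 0.5462 * 1000 = 17.48 mm
Therefore the soil moisture deficit = 17.48 mm.


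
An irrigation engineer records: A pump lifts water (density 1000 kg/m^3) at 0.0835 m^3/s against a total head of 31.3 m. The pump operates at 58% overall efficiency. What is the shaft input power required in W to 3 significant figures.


Approach: apply hydraulic power then efficiency conversion, P = rho*g*Q*H; P_in = P/eta.
Step 1 — hydraulic power (P = rho*g*Q*H):
  P = 1000 * 9.81 * 0.0835 * 31.3 = 25639 W
Step 2 — input power: P_in = P/eta = 25639 / 0.58 = 44200 W
Therefore the shaft input power required = 44200 W.


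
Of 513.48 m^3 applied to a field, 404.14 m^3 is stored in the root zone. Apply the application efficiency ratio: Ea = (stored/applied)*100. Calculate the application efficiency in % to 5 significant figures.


Ea = (404.14/513.48)*100 = 78.706 %
Therefore the application efficiency = 78.706 %.


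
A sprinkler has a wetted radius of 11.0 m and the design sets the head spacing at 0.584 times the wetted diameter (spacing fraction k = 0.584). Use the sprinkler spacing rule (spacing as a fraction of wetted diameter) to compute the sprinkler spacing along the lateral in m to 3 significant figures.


Approach: apply the sprinkler spacing rule (spacing as a fraction of wetted diameter), S = k*(2*R).
S = 0.584 * (2 * 11.0) = 12.8 m
Therefore the sprinkler spacing along the lateral = 12.8 m.


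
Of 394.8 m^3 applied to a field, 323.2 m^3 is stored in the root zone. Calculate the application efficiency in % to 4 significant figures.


Approach: apply the application efficiency ratio, Ea = (stored/applied)*100.
Ea = (323.2/394.8)*100 = 81.86 %
Therefore the application efficiency = 81.86 %.


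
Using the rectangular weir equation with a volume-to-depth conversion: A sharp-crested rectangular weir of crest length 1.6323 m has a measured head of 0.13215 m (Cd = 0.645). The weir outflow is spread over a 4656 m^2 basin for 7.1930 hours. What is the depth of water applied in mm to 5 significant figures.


Approach: apply the rectangular weir equation with a volume-to-depth conversion, Q = (2/3)*Cd*L*sqrt(2g)*H^1.5; d = Q*t/A * 1000.
Step 1 — weir discharge:
  Q = (2/3)*0.645*1.6323*sqrt(2*9.81)*0.13215^1.5 = 0.1493546 m^3/s
Step 2 — volume: V = 0.1493546 * 7.1930*3600 = 3867.508 m^3
Step 3 — depth: d = V/A * 1000 = 3867.508/4656 * 1000 = 830.65 mm
Therefore the depth of water applied = 830.65 mm.


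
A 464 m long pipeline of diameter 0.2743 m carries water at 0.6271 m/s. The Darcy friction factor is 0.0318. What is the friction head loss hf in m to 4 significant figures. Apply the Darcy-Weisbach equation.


Approach: apply the Darcy-Weisbach equation, hf = f*(L/D)*(v^2/(2g)).
hf = 0.0318 * (464/0.2743) * (0.6271^2 / (2*9.81))
hf = 1.078 m
Therefore the friction head loss hf = 1.078 m.


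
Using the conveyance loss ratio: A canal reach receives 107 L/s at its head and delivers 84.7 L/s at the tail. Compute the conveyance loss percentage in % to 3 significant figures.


Approach: apply the conveyance loss ratio, loss% = ((Q_head - Q_tail)/Q_head)*100.
loss = ((107 - 84.7)/107)*100 = 20.8 %
Therefore the conveyance loss percentage = 20.8 %.


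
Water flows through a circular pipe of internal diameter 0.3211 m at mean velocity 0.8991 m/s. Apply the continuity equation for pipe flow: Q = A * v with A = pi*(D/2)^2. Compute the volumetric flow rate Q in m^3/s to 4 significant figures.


A = pi*(0.3211/2)^2 = 0.0809786 m^2
Q = 0.0809786 * 0.8991 = 0.07281 m^3/s
Therefore the volumetric flow rate Q = 0.07281 m^3/s.


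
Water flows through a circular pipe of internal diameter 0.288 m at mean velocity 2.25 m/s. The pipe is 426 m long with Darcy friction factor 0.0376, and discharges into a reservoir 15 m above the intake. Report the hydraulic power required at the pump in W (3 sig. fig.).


Approach: apply continuity + Darcy-Weisbach + hydraulic power, Q = A*v; hf = f*(L/D)*(v^2/(2g)); H = static + hf; P = rho*g*Q*H.
Step 1 — flow rate (continuity, Q = A*v):
  A = pi*(0.288/2)^2 = 0.065144 m^2
  Q = 0.065144 * 2.25 = 0.14657 m^3/s
Step 2 — friction head loss (Darcy-Weisbach):
  hf = 0.0376 * (426/0.288) * (2.25^2 / (2*9.81))
  hf = 14.351 m
Step 3 — total head: H = 15 + 14.351 = 29.351 m
Step 4 — hydraulic power (P = rho*g*Q*H):
  P = 1000 * 9.81 * 0.14657 * 29.351 = 42200 W
Therefore the hydraulic power required at the pump = 42200 W.


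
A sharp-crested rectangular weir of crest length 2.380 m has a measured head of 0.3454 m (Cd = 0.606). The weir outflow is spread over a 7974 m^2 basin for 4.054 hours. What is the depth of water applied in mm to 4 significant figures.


Approach: apply the rectangular weir equation with a volume-to-depth conversion, Q = (2/3)*Cd*L*sqrt(2g)*H^1.5; d = Q*t/A * 1000.
Step 1 — weir discharge:
  Q = (2/3)*0.606*2.380*sqrt(2*9.81)*0.3454^1.5 = 0.864552 m^3/s
Step 2 — volume: V = 0.864552 * 4.054*3600 = 12617.6 m^3
Step 3 — depth: d = V/A * 1000 = 12617.6/7974 * 1000 = 1582 mm
Therefore the depth of water applied = 1582 mm.


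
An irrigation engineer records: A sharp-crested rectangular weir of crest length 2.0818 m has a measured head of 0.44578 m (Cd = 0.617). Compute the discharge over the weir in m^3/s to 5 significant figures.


Approach: apply the rectangular weir equation, Q = (2/3)*Cd*L*sqrt(2g)*H^1.5.
Q = (2/3)*0.617*2.0818*sqrt(2*9.81)*0.44578^1.5 = 1.1289 m^3/s
Therefore the discharge over the weir = 1.1289 m^3/s.


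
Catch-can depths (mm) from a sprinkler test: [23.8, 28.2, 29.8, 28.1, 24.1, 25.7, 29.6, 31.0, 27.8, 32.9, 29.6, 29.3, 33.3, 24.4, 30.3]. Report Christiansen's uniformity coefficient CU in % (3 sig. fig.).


Approach: apply Christiansen's uniformity coefficient, CU = (1 - mean_abs_deviation/mean)*100.
mean = 28.527 mm
mean |d_i - mean| = 2.3449 mm
CU = (1 - 2.3449/28.527)*100 = 91.8 %
Therefore Christiansen's uniformity coefficient CU = 91.8 %.


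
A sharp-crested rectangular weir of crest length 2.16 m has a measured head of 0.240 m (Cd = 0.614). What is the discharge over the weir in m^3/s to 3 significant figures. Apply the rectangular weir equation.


Approach: apply the rectangular weir equation, Q = (2/3)*Cd*L*sqrt(2g)*H^1.5.
Q = (2/3)*0.614*2.16*sqrt(2*9.81)*0.240^1.5 = 0.460 m^3/s
Therefore the discharge over the weir = 0.460 m^3/s.


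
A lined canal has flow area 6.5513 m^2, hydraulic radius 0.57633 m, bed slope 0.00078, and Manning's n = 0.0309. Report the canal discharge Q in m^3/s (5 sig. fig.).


Approach: apply Manning's equation, Q = (1/n)*A*R^(2/3)*S^(1/2).
Q = (1/0.0309) * 6.5513 * 0.57633^(2/3) * 0.00078^(1/2) = 4.1008 m^3/s
Therefore the canal discharge Q = 4.1008 m^3/s.


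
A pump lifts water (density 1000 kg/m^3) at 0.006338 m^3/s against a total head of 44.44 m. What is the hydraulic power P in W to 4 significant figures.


Approach: apply the hydraulic power relation, P = rho*g*Q*H.
P = 1000 * 9.81 * 0.006338 * 44.44 = 2763 W
Therefore the hydraulic power P = 2763 W.


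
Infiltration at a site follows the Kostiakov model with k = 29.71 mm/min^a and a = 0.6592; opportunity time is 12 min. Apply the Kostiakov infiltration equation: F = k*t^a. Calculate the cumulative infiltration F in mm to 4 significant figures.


F = 29.71 * 12^0.6592 = 152.9 mm
Therefore the cumulative infiltration F = 152.9 mm.


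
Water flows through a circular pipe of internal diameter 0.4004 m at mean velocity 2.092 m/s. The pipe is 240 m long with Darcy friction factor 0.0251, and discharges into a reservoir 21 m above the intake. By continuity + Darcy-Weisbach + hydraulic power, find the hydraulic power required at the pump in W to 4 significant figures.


Approach: apply continuity + Darcy-Weisbach + hydraulic power, Q = A*v; hf = f*(L/D)*(v^2/(2g)); H = static + hf; P = rho*g*Q*H.
Step 1 — flow rate (continuity, Q = A*v):
  A = pi*(0.4004/2)^2 = 0.125915 m^2
  Q = 0.125915 * 2.092 = 0.263415 m^3/s
Step 2 — friction head loss (Darcy-Weisbach):
  hf = 0.0251 * (240/0.4004) * (2.092^2 / (2*9.81))
  hf = 3.35595 m
Step 3 — total head: H = 21 + 3.35595 = 24.3559 m
Step 4 — hydraulic power (P = rho*g*Q*H):
  P = 1000 * 9.81 * 0.263415 * 24.3559 = 62940 W
Therefore the hydraulic power required at the pump = 62940 W.


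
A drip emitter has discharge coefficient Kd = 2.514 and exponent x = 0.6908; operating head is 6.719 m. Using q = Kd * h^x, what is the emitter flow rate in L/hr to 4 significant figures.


q = 2.514 * 6.719^0.6908 = 9.373 L/hr
Therefore the emitter flow rate = 9.373 L/hr.


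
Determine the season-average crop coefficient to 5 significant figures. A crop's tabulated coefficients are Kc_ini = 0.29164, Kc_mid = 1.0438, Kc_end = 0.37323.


Approach: apply a simple seasonal average, Kc_avg = (Kc_ini + Kc_mid + Kc_end)/3.
Kc_avg = (0.29164 + 1.0438 + 0.37323)/3 = 0.56956
Therefore the season-average crop coefficient = 0.56956.


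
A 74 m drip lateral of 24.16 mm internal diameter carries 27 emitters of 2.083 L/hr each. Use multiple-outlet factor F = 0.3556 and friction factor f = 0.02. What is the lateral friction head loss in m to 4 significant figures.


Approach: apply Darcy-Weisbach with the multiple-outlet F-factor, Q = n*q/(3600*1000) m^3/s; v = Q/A; hf = F*f*(L/D)*(v^2/(2g)).
Q = 27*2.083/(3600*1000) = 1.56225e-05 m^3/s
A = pi*(24.16e-3/2)^2 = 4.58441e-04 m^2, so v = Q/A = 0.0340774 m/s
hf = 0.3556*0.02*(74/0.02416)*(0.0340774^2/(2*9.81)) = 0.001289 m
Therefore the lateral friction head loss = 0.001289 m.


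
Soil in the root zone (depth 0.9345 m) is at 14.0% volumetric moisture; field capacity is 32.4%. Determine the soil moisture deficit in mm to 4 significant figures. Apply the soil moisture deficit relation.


Approach: apply the soil moisture deficit relation, SMD = (FC - theta)/100 * depth * 1000.
SMD = (32.4 - 14.0)/100 * 0.9345 * 1000 = 171.9 mm
Therefore the soil moisture deficit = 171.9 mm.


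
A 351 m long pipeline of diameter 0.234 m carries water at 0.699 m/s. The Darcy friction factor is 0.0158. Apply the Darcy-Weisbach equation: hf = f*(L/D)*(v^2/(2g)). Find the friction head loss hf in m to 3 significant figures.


hf = 0.0158 * (351/0.234) * (0.699^2 / (2*9.81))
hf = 0.590 m
Therefore the friction head loss hf = 0.590 m.


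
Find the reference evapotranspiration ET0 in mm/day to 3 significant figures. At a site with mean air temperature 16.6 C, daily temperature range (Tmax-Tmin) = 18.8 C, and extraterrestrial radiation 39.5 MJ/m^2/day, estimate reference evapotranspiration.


Approach: apply the Hargreaves-Samani method, ET0 = 0.0023*(Tmean+17.8)*sqrt(Tmax-Tmin)*0.408*Ra.
ET0 = 0.0023*(16.6+17.8)*sqrt(18.8)*0.408*39.5 = 5.53 mm/day
Therefore the reference evapotranspiration ET0 = 5.53 mm/day.


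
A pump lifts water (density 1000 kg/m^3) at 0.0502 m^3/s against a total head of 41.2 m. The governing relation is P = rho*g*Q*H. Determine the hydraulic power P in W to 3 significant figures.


P = 1000 * 9.81 * 0.0502 * 41.2 = 20300 W
Therefore the hydraulic power P = 20300 W.


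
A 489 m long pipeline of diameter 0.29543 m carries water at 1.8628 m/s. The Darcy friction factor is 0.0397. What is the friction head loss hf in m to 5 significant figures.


Approach: apply the Darcy-Weisbach equation, hf = f*(L/D)*(v^2/(2g)).
hf = 0.0397 * (489/0.29543) * (1.8628^2 / (2*9.81))
hf = 11.622 m
Therefore the friction head loss hf = 11.622 m.


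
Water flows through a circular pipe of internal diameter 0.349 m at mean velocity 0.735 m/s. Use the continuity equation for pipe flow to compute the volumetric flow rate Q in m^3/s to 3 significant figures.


Approach: apply the continuity equation for pipe flow, Q = A * v with A = pi*(D/2)^2.
A = pi*(0.349/2)^2 = 0.095662 m^2
Q = 0.095662 * 0.735 = 0.0703 m^3/s
Therefore the volumetric flow rate Q = 0.0703 m^3/s.


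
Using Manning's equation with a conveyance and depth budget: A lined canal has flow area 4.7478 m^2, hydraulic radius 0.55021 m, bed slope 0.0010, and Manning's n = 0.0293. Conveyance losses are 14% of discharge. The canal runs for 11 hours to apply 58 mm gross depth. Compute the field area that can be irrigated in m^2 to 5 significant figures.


Approach: apply Manning's equation with a conveyance and depth budget, Q = (1/n)*A*R^(2/3)*S^(1/2); Q_field = Q*(1-loss); Area = Q_field*t/(d/1000).
Step 1 — canal discharge (Manning's equation):
  Q = (1/0.0293) * 4.7478 * 0.55021^(2/3) * 0.0010^(1/2) = 3.440676 m^3/s
Step 2 — delivered flow: Q_field = 3.440676*(1 - 14/100) = 2.958981 m^3/s
Step 3 — volume delivered: V = 2.958981 * 11*3600 = 117175.7 m^3
Step 4 — area served: A = V / (depth/1000) = 117175.7 / 0.058 = 2020300 m^2
Therefore the field area that can be irrigated = 2020300 m^2.


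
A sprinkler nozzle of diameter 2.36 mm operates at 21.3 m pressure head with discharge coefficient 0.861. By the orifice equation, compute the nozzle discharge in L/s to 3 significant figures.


Approach: apply the orifice equation, Q = Cd*A*sqrt(2*g*h), A = pi*(d/2)^2.
A = pi*(2.36e-3/2)^2 = 4.3744e-06 m^2
Q = 0.861 * 4.3744e-06 * sqrt(2*9.81*21.3) * 1000 = 0.0770 L/s
Therefore the nozzle discharge = 0.0770 L/s.


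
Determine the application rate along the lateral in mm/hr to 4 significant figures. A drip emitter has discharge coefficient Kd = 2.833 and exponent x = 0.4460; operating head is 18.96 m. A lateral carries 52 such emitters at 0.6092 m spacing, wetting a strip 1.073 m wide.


Approach: apply the emitter equation with a lateral mass balance, q = Kd*h^x; Q = n*q; rate = Q/(n*spacing*width).
Step 1 — single emitter flow (q = Kd*h^x):
  q = 2.833 * 18.96^0.4460 = 10.5236 L/hr
Step 2 — total lateral flow: Q = 52 * 10.5236 = 547.225 L/hr
Step 3 — wetted area: A = 52 * 0.6092 * 1.073 = 33.9909 m^2
Step 4 — application rate: Q/A = 547.225/33.9909 = 16.10 mm/hr
Therefore the application rate along the lateral = 16.10 mm/hr.


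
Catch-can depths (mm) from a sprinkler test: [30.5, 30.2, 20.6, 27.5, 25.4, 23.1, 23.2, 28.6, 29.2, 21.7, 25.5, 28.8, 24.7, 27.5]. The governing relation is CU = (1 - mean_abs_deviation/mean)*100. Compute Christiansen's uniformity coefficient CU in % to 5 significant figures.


mean = 26.17857 mm
mean |d_i - mean| = 2.721429 mm
CU = (1 - 2.721429/26.17857)*100 = 89.604 %
Therefore Christiansen's uniformity coefficient CU = 89.604 %.


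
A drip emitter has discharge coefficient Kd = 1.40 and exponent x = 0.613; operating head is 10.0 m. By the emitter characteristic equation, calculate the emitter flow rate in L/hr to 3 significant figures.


Approach: apply the emitter characteristic equation, q = Kd * h^x.
q = 1.40 * 10.0^0.613 = 5.74 L/hr
Therefore the emitter flow rate = 5.74 L/hr.


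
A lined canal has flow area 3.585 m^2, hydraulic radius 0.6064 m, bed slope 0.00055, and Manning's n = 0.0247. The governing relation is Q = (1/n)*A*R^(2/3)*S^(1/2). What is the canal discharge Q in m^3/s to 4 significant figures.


Q = (1/0.0247) * 3.585 * 0.6064^(2/3) * 0.00055^(1/2) = 2.439 m^3/s
Therefore the canal discharge Q = 2.439 m^3/s.


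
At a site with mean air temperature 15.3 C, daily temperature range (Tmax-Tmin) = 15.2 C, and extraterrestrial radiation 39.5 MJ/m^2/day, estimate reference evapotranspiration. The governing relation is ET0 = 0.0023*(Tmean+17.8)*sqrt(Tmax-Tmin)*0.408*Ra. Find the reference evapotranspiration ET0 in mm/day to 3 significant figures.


ET0 = 0.0023*(15.3+17.8)*sqrt(15.2)*0.408*39.5 = 4.78 mm/day
Therefore the reference evapotranspiration ET0 = 4.78 mm/day.


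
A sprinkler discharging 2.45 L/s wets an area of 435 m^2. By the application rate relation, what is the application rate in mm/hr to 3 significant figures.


Approach: apply the application rate relation, rate = (Q/A)*3600.
rate = (2.45 / 435) * 3600 = 20.3 mm/hr
Therefore the application rate = 20.3 mm/hr.


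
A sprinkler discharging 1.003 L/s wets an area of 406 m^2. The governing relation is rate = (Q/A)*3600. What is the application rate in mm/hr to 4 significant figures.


rate = (1.003 / 406) * 3600 = 8.894 mm/hr
Therefore the application rate = 8.894 mm/hr.


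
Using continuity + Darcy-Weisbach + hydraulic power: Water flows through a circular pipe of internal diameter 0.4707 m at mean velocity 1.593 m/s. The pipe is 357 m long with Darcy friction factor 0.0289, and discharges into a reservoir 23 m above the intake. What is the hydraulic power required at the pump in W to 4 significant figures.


Approach: apply continuity + Darcy-Weisbach + hydraulic power, Q = A*v; hf = f*(L/D)*(v^2/(2g)); H = static + hf; P = rho*g*Q*H.
Step 1 — flow rate (continuity, Q = A*v):
  A = pi*(0.4707/2)^2 = 0.174012 m^2
  Q = 0.174012 * 1.593 = 0.277201 m^3/s
Step 2 — friction head loss (Darcy-Weisbach):
  hf = 0.0289 * (357/0.4707) * (1.593^2 / (2*9.81))
  hf = 2.83501 m
Step 3 — total head: H = 23 + 2.83501 = 25.8350 m
Step 4 — hydraulic power (P = rho*g*Q*H):
  P = 1000 * 9.81 * 0.277201 * 25.8350 = 70250 W
Therefore the hydraulic power required at the pump = 70250 W.


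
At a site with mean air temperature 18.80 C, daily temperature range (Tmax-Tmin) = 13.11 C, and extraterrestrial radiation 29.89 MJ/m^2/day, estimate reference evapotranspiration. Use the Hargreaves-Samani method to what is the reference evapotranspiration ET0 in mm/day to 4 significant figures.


Approach: apply the Hargreaves-Samani method, ET0 = 0.0023*(Tmean+17.8)*sqrt(Tmax-Tmin)*0.408*Ra.
ET0 = 0.0023*(18.80+17.8)*sqrt(13.11)*0.408*29.89 = 3.717 mm/day
Therefore the reference evapotranspiration ET0 = 3.717 mm/day.


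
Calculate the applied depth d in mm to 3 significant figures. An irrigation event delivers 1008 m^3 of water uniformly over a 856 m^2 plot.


Approach: apply depth from volume over area, d = (V/A)*1000.
d = (1008 / 856) * 1000 = 1180 mm
Therefore the applied depth d = 1180 mm.


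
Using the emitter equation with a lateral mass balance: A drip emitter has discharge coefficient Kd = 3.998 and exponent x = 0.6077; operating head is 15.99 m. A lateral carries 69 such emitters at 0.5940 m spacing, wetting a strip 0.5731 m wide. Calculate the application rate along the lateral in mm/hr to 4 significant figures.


Approach: apply the emitter equation with a lateral mass balance, q = Kd*h^x; Q = n*q; rate = Q/(n*spacing*width).
Step 1 — single emitter flow (q = Kd*h^x):
  q = 3.998 * 15.99^0.6077 = 21.5487 L/hr
Step 2 — total lateral flow: Q = 69 * 21.5487 = 1486.86 L/hr
Step 3 — wetted area: A = 69 * 0.5940 * 0.5731 = 23.4891 m^2
Step 4 — application rate: Q/A = 1486.86/23.4891 = 63.30 mm/hr
Therefore the application rate along the lateral = 63.30 mm/hr.


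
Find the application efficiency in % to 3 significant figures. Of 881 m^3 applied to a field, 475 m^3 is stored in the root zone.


Approach: apply the application efficiency ratio, Ea = (stored/applied)*100.
Ea = (475/881)*100 = 53.9 %
Therefore the application efficiency = 53.9 %.


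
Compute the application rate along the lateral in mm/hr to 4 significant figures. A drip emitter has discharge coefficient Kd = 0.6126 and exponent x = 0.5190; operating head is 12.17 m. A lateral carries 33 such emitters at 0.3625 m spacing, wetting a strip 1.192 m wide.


Approach: apply the emitter equation with a lateral mass balance, q = Kd*h^x; Q = n*q; rate = Q/(n*spacing*width).
Step 1 — single emitter flow (q = Kd*h^x):
  q = 0.6126 * 12.17^0.5190 = 2.24100 L/hr
Step 2 — total lateral flow: Q = 33 * 2.24100 = 73.9532 L/hr
Step 3 — wetted area: A = 33 * 0.3625 * 1.192 = 14.2593 m^2
Step 4 — application rate: Q/A = 73.9532/14.2593 = 5.186 mm/hr
Therefore the application rate along the lateral = 5.186 mm/hr.


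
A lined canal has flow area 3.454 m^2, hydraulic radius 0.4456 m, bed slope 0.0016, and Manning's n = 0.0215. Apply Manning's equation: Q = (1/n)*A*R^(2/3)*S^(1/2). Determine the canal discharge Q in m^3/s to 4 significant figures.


Q = (1/0.0215) * 3.454 * 0.4456^(2/3) * 0.0016^(1/2) = 3.749 m^3/s
Therefore the canal discharge Q = 3.749 m^3/s.


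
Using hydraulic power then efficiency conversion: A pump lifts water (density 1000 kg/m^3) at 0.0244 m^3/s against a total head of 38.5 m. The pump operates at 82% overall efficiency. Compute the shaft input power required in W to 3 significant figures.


Approach: apply hydraulic power then efficiency conversion, P = rho*g*Q*H; P_in = P/eta.
Step 1 — hydraulic power (P = rho*g*Q*H):
  P = 1000 * 9.81 * 0.0244 * 38.5 = 9215.5 W
Step 2 — input power: P_in = P/eta = 9215.5 / 0.82 = 11200 W
Therefore the shaft input power required = 11200 W.


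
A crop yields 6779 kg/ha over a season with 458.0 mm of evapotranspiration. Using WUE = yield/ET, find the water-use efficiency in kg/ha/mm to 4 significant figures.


WUE = 6779 / 458.0 = 14.80 kg/ha/mm
Therefore the water-use efficiency = 14.80 kg/ha/mm.


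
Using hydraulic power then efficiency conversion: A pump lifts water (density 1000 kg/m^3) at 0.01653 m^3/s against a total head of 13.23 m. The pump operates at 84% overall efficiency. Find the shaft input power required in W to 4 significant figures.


Approach: apply hydraulic power then efficiency conversion, P = rho*g*Q*H; P_in = P/eta.
Step 1 — hydraulic power (P = rho*g*Q*H):
  P = 1000 * 9.81 * 0.01653 * 13.23 = 2145.37 W
Step 2 — input power: P_in = P/eta = 2145.37 / 0.84 = 2554 W
Therefore the shaft input power required = 2554 W.


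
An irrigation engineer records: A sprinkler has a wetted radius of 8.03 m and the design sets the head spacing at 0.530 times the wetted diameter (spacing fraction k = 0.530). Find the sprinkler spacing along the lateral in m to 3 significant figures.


Approach: apply the sprinkler spacing rule (spacing as a fraction of wetted diameter), S = k*(2*R).
S = 0.530 * (2 * 8.03) = 8.51 m
Therefore the sprinkler spacing along the lateral = 8.51 m.


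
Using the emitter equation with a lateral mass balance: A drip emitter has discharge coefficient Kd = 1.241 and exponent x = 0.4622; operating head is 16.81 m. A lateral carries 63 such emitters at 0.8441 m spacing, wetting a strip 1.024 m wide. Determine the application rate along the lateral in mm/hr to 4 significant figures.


Approach: apply the emitter equation with a lateral mass balance, q = Kd*h^x; Q = n*q; rate = Q/(n*spacing*width).
Step 1 — single emitter flow (q = Kd*h^x):
  q = 1.241 * 16.81^0.4622 = 4.57329 L/hr
Step 2 — total lateral flow: Q = 63 * 4.57329 = 288.118 L/hr
Step 3 — wetted area: A = 63 * 0.8441 * 1.024 = 54.4546 m^2
Step 4 — application rate: Q/A = 288.118/54.4546 = 5.291 mm/hr
Therefore the application rate along the lateral = 5.291 mm/hr.


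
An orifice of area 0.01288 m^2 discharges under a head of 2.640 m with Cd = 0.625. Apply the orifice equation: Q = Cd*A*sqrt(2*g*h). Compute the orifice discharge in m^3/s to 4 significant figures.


Q = 0.625 * 0.01288 * sqrt(2*9.81*2.640) = 0.05794 m^3/s
Therefore the orifice discharge = 0.05794 m^3/s.


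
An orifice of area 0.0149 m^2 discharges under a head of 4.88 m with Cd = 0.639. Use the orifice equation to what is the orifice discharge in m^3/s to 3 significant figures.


Approach: apply the orifice equation, Q = Cd*A*sqrt(2*g*h).
Q = 0.639 * 0.0149 * sqrt(2*9.81*4.88) = 0.0932 m^3/s
Therefore the orifice discharge = 0.0932 m^3/s.


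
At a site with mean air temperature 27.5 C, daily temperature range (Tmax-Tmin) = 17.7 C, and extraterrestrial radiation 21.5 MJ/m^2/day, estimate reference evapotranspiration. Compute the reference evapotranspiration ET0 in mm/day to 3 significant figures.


Approach: apply the Hargreaves-Samani method, ET0 = 0.0023*(Tmean+17.8)*sqrt(Tmax-Tmin)*0.408*Ra.
ET0 = 0.0023*(27.5+17.8)*sqrt(17.7)*0.408*21.5 = 3.85 mm/day
Therefore the reference evapotranspiration ET0 = 3.85 mm/day.


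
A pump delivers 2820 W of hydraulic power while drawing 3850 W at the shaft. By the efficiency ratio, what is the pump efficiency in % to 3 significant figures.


Approach: apply the efficiency ratio, eta = (P_out/P_in)*100.
eta = (2820 / 3850) * 100 = 73.2 %
Therefore the pump efficiency = 73.2 %.


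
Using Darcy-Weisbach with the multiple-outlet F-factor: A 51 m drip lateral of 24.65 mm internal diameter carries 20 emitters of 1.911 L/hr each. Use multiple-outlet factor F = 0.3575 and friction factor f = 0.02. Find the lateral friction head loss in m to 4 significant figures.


Approach: apply Darcy-Weisbach with the multiple-outlet F-factor, Q = n*q/(3600*1000) m^3/s; v = Q/A; hf = F*f*(L/D)*(v^2/(2g)).
Q = 20*1.911/(3600*1000) = 1.06167e-05 m^3/s
A = pi*(24.65e-3/2)^2 = 4.77226e-04 m^2, so v = Q/A = 0.0222466 m/s
hf = 0.3575*0.02*(51/0.02465)*(0.0222466^2/(2*9.81)) = 0.0003732 m
Therefore the lateral friction head loss = 0.0003732 m.


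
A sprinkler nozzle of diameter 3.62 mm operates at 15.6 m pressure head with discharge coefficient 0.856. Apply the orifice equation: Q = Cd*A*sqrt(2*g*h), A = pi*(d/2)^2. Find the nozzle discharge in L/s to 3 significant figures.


A = pi*(3.62e-3/2)^2 = 1.0292e-05 m^2
Q = 0.856 * 1.0292e-05 * sqrt(2*9.81*15.6) * 1000 = 0.154 L/s
Therefore the nozzle discharge = 0.154 L/s.


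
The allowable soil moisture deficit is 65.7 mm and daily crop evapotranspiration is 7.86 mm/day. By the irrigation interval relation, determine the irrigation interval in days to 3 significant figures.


Approach: apply the irrigation interval relation, interval = SMD / ETc.
interval = 65.7 / 7.86 = 8.36 days
Therefore the irrigation interval = 8.36 days.


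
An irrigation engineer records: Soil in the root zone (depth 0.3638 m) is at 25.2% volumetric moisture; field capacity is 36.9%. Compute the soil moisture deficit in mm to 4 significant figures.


Approach: apply the soil moisture deficit relation, SMD = (FC - theta)/100 * depth * 1000.
SMD = (36.9 - 25.2)/100 * 0.3638 * 1000 = 42.56 mm
Therefore the soil moisture deficit = 42.56 mm.


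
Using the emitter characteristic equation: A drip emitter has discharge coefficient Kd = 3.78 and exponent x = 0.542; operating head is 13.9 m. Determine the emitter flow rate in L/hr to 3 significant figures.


Approach: apply the emitter characteristic equation, q = Kd * h^x.
q = 3.78 * 13.9^0.542 = 15.7 L/hr
Therefore the emitter flow rate = 15.7 L/hr.


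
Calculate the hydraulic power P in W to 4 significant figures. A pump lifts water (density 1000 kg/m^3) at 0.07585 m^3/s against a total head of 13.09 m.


Approach: apply the hydraulic power relation, P = rho*g*Q*H.
P = 1000 * 9.81 * 0.07585 * 13.09 = 9740 W
Therefore the hydraulic power P = 9740 W.


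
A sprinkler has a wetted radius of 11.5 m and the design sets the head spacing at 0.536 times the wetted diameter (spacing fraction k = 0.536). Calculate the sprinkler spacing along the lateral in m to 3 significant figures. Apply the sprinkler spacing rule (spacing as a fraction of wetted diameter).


Approach: apply the sprinkler spacing rule (spacing as a fraction of wetted diameter), S = k*(2*R).
S = 0.536 * (2 * 11.5) = 12.3 m
Therefore the sprinkler spacing along the lateral = 12.3 m.


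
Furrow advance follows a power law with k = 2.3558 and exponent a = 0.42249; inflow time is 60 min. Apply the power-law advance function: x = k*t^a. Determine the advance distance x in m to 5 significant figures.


x = 2.3558 * 60^0.42249 = 13.286 m
Therefore the advance distance x = 13.286 m.


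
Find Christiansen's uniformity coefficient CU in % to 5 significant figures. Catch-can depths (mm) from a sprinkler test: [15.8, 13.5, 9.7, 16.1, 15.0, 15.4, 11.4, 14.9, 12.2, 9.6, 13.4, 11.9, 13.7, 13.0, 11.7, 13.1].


Approach: apply Christiansen's uniformity coefficient, CU = (1 - mean_abs_deviation/mean)*100.
mean = 13.15000 mm
mean |d_i - mean| = 1.575000 mm
CU = (1 - 1.575000/13.15000)*100 = 88.023 %
Therefore Christiansen's uniformity coefficient CU = 88.023 %.


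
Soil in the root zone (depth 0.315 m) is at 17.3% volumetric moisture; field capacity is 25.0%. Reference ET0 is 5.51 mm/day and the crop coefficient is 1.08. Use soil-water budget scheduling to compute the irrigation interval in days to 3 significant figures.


Approach: apply soil-water budget scheduling, SMD = (FC-theta)/100*depth*1000; ETc = ET0*Kc; interval = SMD/ETc.
Step 1 — soil moisture deficit:
  SMD = (25.0 - 17.3)/100 * 0.315 * 1000 = 24.255 mm
Step 2 — daily crop ET (ETc = ET0*Kc):
  ETc = 5.51 * 1.08 = 5.9508 mm/day
Step 3 — irrigation interval (SMD/ETc):
  interval = 24.255 / 5.9508 = 4.08 days
Therefore the irrigation interval = 4.08 days.


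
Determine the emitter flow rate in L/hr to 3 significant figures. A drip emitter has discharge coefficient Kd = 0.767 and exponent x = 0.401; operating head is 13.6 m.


Approach: apply the emitter characteristic equation, q = Kd * h^x.
q = 0.767 * 13.6^0.401 = 2.18 L/hr
Therefore the emitter flow rate = 2.18 L/hr.


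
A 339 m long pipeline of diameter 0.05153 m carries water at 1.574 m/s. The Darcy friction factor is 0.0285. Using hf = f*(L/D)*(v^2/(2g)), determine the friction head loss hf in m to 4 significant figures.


hf = 0.0285 * (339/0.05153) * (1.574^2 / (2*9.81))
hf = 23.68 m
Therefore the friction head loss hf = 23.68 m.


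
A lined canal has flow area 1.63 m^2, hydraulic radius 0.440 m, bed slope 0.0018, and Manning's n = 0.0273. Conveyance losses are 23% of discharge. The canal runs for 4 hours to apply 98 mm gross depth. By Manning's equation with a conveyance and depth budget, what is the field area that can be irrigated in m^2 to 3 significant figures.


Approach: apply Manning's equation with a conveyance and depth budget, Q = (1/n)*A*R^(2/3)*S^(1/2); Q_field = Q*(1-loss); Area = Q_field*t/(d/1000).
Step 1 — canal discharge (Manning's equation):
  Q = (1/0.0273) * 1.63 * 0.440^(2/3) * 0.0018^(1/2) = 1.4654 m^3/s
Step 2 — delivered flow: Q_field = 1.4654*(1 - 23/100) = 1.1284 m^3/s
Step 3 — volume delivered: V = 1.1284 * 4*3600 = 16249 m^3
Step 4 — area served: A = V / (depth/1000) = 16249 / 0.098 = 166000 m^2
Therefore the field area that can be irrigated = 166000 m^2.


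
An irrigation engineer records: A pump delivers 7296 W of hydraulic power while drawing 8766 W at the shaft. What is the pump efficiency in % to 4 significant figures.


Approach: apply the efficiency ratio, eta = (P_out/P_in)*100.
eta = (7296 / 8766) * 100 = 83.23 %
Therefore the pump efficiency = 83.23 %.


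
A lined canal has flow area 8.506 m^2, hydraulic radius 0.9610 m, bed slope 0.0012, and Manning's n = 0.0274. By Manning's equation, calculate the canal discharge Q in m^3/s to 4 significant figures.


Approach: apply Manning's equation, Q = (1/n)*A*R^(2/3)*S^(1/2).
Q = (1/0.0274) * 8.506 * 0.9610^(2/3) * 0.0012^(1/2) = 10.47 m^3/s
Therefore the canal discharge Q = 10.47 m^3/s.


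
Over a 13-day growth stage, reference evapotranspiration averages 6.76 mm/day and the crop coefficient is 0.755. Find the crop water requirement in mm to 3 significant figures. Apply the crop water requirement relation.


Approach: apply the crop water requirement relation, CWR = ET0 * Kc * days.
CWR = 6.76 * 0.755 * 13 = 66.3 mm
Therefore the crop water requirement = 66.3 mm.


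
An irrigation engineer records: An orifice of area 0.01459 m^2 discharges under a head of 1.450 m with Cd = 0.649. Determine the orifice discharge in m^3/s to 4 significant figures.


Approach: apply the orifice equation, Q = Cd*A*sqrt(2*g*h).
Q = 0.649 * 0.01459 * sqrt(2*9.81*1.450) = 0.05050 m^3/s
Therefore the orifice discharge = 0.05050 m^3/s.


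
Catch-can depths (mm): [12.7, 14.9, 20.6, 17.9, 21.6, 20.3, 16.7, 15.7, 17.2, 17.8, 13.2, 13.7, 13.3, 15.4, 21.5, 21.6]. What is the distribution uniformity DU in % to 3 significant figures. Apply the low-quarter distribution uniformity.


Approach: apply the low-quarter distribution uniformity, DU = (mean of lowest quarter of readings / overall mean)*100.
sorted lowest 4 of 16: [12.7, 13.2, 13.3, 13.7] -> mean = 13.225 mm
overall mean = 17.131 mm
DU = (13.225/17.131)*100 = 77.2 %
Therefore the distribution uniformity DU = 77.2 %.


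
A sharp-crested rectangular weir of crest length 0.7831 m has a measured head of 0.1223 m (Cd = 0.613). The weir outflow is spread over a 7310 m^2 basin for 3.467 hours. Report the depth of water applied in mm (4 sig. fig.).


Approach: apply the rectangular weir equation with a volume-to-depth conversion, Q = (2/3)*Cd*L*sqrt(2g)*H^1.5; d = Q*t/A * 1000.
Step 1 — weir discharge:
  Q = (2/3)*0.613*0.7831*sqrt(2*9.81)*0.1223^1.5 = 0.0606283 m^3/s
Step 2 — volume: V = 0.0606283 * 3.467*3600 = 756.714 m^3
Step 3 — depth: d = V/A * 1000 = 756.714/7310 * 1000 = 103.5 mm
Therefore the depth of water applied = 103.5 mm.


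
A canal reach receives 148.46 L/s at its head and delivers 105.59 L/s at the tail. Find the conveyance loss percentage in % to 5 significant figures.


Approach: apply the conveyance loss ratio, loss% = ((Q_head - Q_tail)/Q_head)*100.
loss = ((148.46 - 105.59)/148.46)*100 = 28.876 %
Therefore the conveyance loss percentage = 28.876 %.


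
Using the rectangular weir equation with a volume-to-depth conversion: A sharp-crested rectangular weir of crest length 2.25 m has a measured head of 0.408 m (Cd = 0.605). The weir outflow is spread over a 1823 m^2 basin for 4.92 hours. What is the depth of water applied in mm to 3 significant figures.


Approach: apply the rectangular weir equation with a volume-to-depth conversion, Q = (2/3)*Cd*L*sqrt(2g)*H^1.5; d = Q*t/A * 1000.
Step 1 — weir discharge:
  Q = (2/3)*0.605*2.25*sqrt(2*9.81)*0.408^1.5 = 1.0476 m^3/s
Step 2 — volume: V = 1.0476 * 4.92*3600 = 18555 m^3
Step 3 — depth: d = V/A * 1000 = 18555/1823 * 1000 = 10200 mm
Therefore the depth of water applied = 10200 mm.


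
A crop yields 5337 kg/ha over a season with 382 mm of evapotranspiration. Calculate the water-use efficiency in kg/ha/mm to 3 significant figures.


Approach: apply the water-use efficiency ratio, WUE = yield/ET.
WUE = 5337 / 382 = 14.0 kg/ha/mm
Therefore the water-use efficiency = 14.0 kg/ha/mm.


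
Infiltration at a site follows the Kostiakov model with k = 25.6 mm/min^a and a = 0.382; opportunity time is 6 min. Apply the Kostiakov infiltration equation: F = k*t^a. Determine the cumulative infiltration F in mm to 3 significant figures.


F = 25.6 * 6^0.382 = 50.8 mm
Therefore the cumulative infiltration F = 50.8 mm.


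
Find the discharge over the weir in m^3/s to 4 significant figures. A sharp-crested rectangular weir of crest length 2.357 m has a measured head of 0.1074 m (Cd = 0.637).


Approach: apply the rectangular weir equation, Q = (2/3)*Cd*L*sqrt(2g)*H^1.5.
Q = (2/3)*0.637*2.357*sqrt(2*9.81)*0.1074^1.5 = 0.1560 m^3/s
Therefore the discharge over the weir = 0.1560 m^3/s.


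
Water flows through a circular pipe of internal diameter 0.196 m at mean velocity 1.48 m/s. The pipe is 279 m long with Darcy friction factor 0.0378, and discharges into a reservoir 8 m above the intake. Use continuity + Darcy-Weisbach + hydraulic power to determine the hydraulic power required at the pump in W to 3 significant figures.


Approach: apply continuity + Darcy-Weisbach + hydraulic power, Q = A*v; hf = f*(L/D)*(v^2/(2g)); H = static + hf; P = rho*g*Q*H.
Step 1 — flow rate (continuity, Q = A*v):
  A = pi*(0.196/2)^2 = 0.030172 m^2
  Q = 0.030172 * 1.48 = 0.044654 m^3/s
Step 2 — friction head loss (Darcy-Weisbach):
  hf = 0.0378 * (279/0.196) * (1.48^2 / (2*9.81))
  hf = 6.0071 m
Step 3 — total head: H = 8 + 6.0071 = 14.007 m
Step 4 — hydraulic power (P = rho*g*Q*H):
  P = 1000 * 9.81 * 0.044654 * 14.007 = 6140 W
Therefore the hydraulic power required at the pump = 6140 W.


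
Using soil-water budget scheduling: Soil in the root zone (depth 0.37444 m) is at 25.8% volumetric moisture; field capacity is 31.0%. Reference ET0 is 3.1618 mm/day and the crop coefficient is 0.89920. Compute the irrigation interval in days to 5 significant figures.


Approach: apply soil-water budget scheduling, SMD = (FC-theta)/100*depth*1000; ETc = ET0*Kc; interval = SMD/ETc.
Step 1 — soil moisture deficit:
  SMD = (31.0 - 25.8)/100 * 0.37444 * 1000 = 19.47088 mm
Step 2 — daily crop ET (ETc = ET0*Kc):
  ETc = 3.1618 * 0.89920 = 2.843091 mm/day
Step 3 — irrigation interval (SMD/ETc):
  interval = 19.47088 / 2.843091 = 6.8485 days
Therefore the irrigation interval = 6.8485 days.


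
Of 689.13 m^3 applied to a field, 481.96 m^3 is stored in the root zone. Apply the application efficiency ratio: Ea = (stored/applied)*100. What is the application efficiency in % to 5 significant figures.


Ea = (481.96/689.13)*100 = 69.937 %
Therefore the application efficiency = 69.937 %.


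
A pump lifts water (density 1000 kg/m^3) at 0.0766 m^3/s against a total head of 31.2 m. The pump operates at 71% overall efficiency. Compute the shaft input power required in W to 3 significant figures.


Approach: apply hydraulic power then efficiency conversion, P = rho*g*Q*H; P_in = P/eta.
Step 1 — hydraulic power (P = rho*g*Q*H):
  P = 1000 * 9.81 * 0.0766 * 31.2 = 23445 W
Step 2 — input power: P_in = P/eta = 23445 / 0.71 = 33000 W
Therefore the shaft input power required = 33000 W.


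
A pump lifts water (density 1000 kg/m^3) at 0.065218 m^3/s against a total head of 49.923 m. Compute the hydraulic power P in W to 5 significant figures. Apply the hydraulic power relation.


Approach: apply the hydraulic power relation, P = rho*g*Q*H.
P = 1000 * 9.81 * 0.065218 * 49.923 = 31940 W
Therefore the hydraulic power P = 31940 W.


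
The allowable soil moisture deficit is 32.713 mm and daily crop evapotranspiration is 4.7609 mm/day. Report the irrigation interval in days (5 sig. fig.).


Approach: apply the irrigation interval relation, interval = SMD / ETc.
interval = 32.713 / 4.7609 = 6.8712 days
Therefore the irrigation interval = 6.8712 days.


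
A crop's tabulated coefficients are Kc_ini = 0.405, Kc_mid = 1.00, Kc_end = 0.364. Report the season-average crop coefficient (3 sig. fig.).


Approach: apply a simple seasonal average, Kc_avg = (Kc_ini + Kc_mid + Kc_end)/3.
Kc_avg = (0.405 + 1.00 + 0.364)/3 = 0.590
Therefore the season-average crop coefficient = 0.590.


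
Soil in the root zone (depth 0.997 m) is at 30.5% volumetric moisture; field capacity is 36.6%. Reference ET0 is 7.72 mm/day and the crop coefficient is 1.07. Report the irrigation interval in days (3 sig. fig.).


Approach: apply soil-water budget scheduling, SMD = (FC-theta)/100*depth*1000; ETc = ET0*Kc; interval = SMD/ETc.
Step 1 — soil moisture deficit:
  SMD = (36.6 - 30.5)/100 * 0.997 * 1000 = 60.817 mm
Step 2 — daily crop ET (ETc = ET0*Kc):
  ETc = 7.72 * 1.07 = 8.2604 mm/day
Step 3 — irrigation interval (SMD/ETc):
  interval = 60.817 / 8.2604 = 7.36 days
Therefore the irrigation interval = 7.36 days.


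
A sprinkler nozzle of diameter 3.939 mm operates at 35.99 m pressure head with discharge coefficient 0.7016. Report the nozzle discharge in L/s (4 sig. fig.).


Approach: apply the orifice equation, Q = Cd*A*sqrt(2*g*h), A = pi*(d/2)^2.
A = pi*(3.939e-3/2)^2 = 1.21860e-05 m^2
Q = 0.7016 * 1.21860e-05 * sqrt(2*9.81*35.99) * 1000 = 0.2272 L/s
Therefore the nozzle discharge = 0.2272 L/s.


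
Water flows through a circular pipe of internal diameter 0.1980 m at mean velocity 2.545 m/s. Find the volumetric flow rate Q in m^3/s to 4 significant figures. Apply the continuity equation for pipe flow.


Approach: apply the continuity equation for pipe flow, Q = A * v with A = pi*(D/2)^2.
A = pi*(0.1980/2)^2 = 0.0307907 m^2
Q = 0.0307907 * 2.545 = 0.07836 m^3/s
Therefore the volumetric flow rate Q = 0.07836 m^3/s.


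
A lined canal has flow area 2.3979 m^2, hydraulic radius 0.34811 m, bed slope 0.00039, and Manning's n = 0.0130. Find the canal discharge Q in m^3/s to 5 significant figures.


Approach: apply Manning's equation, Q = (1/n)*A*R^(2/3)*S^(1/2).
Q = (1/0.0130) * 2.3979 * 0.34811^(2/3) * 0.00039^(1/2) = 1.8026 m^3/s
Therefore the canal discharge Q = 1.8026 m^3/s.
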